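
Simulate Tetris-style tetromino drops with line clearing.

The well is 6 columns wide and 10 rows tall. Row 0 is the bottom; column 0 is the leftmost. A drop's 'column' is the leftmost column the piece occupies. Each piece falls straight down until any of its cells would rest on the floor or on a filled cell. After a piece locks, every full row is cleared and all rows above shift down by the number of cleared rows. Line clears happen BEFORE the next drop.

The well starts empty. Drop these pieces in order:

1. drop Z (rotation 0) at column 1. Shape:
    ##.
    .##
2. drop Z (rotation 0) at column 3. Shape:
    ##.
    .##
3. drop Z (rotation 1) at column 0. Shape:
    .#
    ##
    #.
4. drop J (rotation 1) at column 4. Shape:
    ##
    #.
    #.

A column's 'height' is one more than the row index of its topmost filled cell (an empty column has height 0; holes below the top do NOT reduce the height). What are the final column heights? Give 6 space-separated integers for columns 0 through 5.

Answer: 3 4 2 2 5 5

Derivation:
Drop 1: Z rot0 at col 1 lands with bottom-row=0; cleared 0 line(s) (total 0); column heights now [0 2 2 1 0 0], max=2
Drop 2: Z rot0 at col 3 lands with bottom-row=0; cleared 0 line(s) (total 0); column heights now [0 2 2 2 2 1], max=2
Drop 3: Z rot1 at col 0 lands with bottom-row=1; cleared 0 line(s) (total 0); column heights now [3 4 2 2 2 1], max=4
Drop 4: J rot1 at col 4 lands with bottom-row=2; cleared 0 line(s) (total 0); column heights now [3 4 2 2 5 5], max=5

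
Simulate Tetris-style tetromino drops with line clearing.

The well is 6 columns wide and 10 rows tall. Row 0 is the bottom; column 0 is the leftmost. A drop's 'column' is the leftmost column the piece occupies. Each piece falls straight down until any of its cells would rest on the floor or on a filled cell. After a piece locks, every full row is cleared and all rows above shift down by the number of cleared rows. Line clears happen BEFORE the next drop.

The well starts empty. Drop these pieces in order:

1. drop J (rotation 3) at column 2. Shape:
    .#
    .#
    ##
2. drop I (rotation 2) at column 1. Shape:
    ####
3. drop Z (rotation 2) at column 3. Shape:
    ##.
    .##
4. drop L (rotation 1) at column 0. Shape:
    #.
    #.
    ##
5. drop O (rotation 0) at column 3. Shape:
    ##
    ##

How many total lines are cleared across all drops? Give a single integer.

Drop 1: J rot3 at col 2 lands with bottom-row=0; cleared 0 line(s) (total 0); column heights now [0 0 1 3 0 0], max=3
Drop 2: I rot2 at col 1 lands with bottom-row=3; cleared 0 line(s) (total 0); column heights now [0 4 4 4 4 0], max=4
Drop 3: Z rot2 at col 3 lands with bottom-row=4; cleared 0 line(s) (total 0); column heights now [0 4 4 6 6 5], max=6
Drop 4: L rot1 at col 0 lands with bottom-row=4; cleared 0 line(s) (total 0); column heights now [7 5 4 6 6 5], max=7
Drop 5: O rot0 at col 3 lands with bottom-row=6; cleared 0 line(s) (total 0); column heights now [7 5 4 8 8 5], max=8

Answer: 0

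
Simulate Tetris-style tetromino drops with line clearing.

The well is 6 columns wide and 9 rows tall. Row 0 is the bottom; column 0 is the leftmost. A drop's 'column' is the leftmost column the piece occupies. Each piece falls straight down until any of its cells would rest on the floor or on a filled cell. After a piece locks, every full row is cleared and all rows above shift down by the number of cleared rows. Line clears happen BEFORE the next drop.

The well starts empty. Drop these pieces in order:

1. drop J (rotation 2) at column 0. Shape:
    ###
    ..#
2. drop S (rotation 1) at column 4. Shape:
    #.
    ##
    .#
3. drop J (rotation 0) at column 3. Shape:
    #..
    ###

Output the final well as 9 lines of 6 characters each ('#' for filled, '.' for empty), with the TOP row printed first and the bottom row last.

Drop 1: J rot2 at col 0 lands with bottom-row=0; cleared 0 line(s) (total 0); column heights now [2 2 2 0 0 0], max=2
Drop 2: S rot1 at col 4 lands with bottom-row=0; cleared 0 line(s) (total 0); column heights now [2 2 2 0 3 2], max=3
Drop 3: J rot0 at col 3 lands with bottom-row=3; cleared 0 line(s) (total 0); column heights now [2 2 2 5 4 4], max=5

Answer: ......
......
......
......
...#..
...###
....#.
###.##
..#..#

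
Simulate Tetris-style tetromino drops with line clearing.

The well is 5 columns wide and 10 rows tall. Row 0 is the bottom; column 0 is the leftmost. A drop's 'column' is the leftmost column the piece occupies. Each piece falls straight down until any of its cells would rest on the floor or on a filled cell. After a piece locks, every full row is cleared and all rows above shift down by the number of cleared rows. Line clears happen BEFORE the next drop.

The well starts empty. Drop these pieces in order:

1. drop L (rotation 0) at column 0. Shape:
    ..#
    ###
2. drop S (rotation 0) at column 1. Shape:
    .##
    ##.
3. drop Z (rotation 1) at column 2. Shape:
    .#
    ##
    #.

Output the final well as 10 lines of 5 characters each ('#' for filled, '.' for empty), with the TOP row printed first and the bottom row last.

Answer: .....
.....
.....
...#.
..##.
..#..
..##.
.##..
..#..
###..

Derivation:
Drop 1: L rot0 at col 0 lands with bottom-row=0; cleared 0 line(s) (total 0); column heights now [1 1 2 0 0], max=2
Drop 2: S rot0 at col 1 lands with bottom-row=2; cleared 0 line(s) (total 0); column heights now [1 3 4 4 0], max=4
Drop 3: Z rot1 at col 2 lands with bottom-row=4; cleared 0 line(s) (total 0); column heights now [1 3 6 7 0], max=7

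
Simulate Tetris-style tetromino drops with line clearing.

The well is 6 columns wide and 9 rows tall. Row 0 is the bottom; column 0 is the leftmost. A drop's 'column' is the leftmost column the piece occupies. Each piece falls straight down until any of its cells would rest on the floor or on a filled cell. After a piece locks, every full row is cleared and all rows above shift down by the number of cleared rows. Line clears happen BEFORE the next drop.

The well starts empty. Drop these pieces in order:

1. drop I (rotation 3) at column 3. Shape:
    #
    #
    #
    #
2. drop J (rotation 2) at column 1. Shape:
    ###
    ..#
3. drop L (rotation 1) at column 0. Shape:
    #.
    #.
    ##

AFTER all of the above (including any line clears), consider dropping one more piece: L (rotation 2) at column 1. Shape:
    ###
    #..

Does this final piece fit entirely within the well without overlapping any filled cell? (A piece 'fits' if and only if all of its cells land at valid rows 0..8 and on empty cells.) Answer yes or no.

Answer: yes

Derivation:
Drop 1: I rot3 at col 3 lands with bottom-row=0; cleared 0 line(s) (total 0); column heights now [0 0 0 4 0 0], max=4
Drop 2: J rot2 at col 1 lands with bottom-row=4; cleared 0 line(s) (total 0); column heights now [0 6 6 6 0 0], max=6
Drop 3: L rot1 at col 0 lands with bottom-row=6; cleared 0 line(s) (total 0); column heights now [9 7 6 6 0 0], max=9
Test piece L rot2 at col 1 (width 3): heights before test = [9 7 6 6 0 0]; fits = True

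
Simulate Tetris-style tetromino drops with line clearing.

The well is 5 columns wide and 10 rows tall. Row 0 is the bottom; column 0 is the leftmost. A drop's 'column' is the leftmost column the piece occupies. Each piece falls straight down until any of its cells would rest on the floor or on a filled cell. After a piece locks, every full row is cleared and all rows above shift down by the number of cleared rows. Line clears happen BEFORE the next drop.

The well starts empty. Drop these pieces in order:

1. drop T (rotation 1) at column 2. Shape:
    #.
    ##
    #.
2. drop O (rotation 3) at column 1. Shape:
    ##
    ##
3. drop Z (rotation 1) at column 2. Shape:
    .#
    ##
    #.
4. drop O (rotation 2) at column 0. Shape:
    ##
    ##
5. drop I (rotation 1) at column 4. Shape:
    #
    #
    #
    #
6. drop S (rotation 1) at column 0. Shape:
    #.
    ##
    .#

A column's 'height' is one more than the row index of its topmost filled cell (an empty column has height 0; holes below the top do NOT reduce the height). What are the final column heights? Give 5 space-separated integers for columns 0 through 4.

Drop 1: T rot1 at col 2 lands with bottom-row=0; cleared 0 line(s) (total 0); column heights now [0 0 3 2 0], max=3
Drop 2: O rot3 at col 1 lands with bottom-row=3; cleared 0 line(s) (total 0); column heights now [0 5 5 2 0], max=5
Drop 3: Z rot1 at col 2 lands with bottom-row=5; cleared 0 line(s) (total 0); column heights now [0 5 7 8 0], max=8
Drop 4: O rot2 at col 0 lands with bottom-row=5; cleared 0 line(s) (total 0); column heights now [7 7 7 8 0], max=8
Drop 5: I rot1 at col 4 lands with bottom-row=0; cleared 0 line(s) (total 0); column heights now [7 7 7 8 4], max=8
Drop 6: S rot1 at col 0 lands with bottom-row=7; cleared 0 line(s) (total 0); column heights now [10 9 7 8 4], max=10

Answer: 10 9 7 8 4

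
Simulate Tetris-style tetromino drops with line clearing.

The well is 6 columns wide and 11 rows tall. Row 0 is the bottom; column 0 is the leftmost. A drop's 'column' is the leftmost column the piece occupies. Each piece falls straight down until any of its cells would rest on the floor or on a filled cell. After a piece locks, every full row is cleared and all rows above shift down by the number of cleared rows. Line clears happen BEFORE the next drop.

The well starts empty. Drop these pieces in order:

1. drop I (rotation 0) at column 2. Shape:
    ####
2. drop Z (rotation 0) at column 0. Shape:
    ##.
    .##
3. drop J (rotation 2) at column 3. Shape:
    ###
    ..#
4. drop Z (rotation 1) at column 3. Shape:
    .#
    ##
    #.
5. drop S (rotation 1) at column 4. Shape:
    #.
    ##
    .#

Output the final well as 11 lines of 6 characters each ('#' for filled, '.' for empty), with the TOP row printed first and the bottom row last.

Drop 1: I rot0 at col 2 lands with bottom-row=0; cleared 0 line(s) (total 0); column heights now [0 0 1 1 1 1], max=1
Drop 2: Z rot0 at col 0 lands with bottom-row=1; cleared 0 line(s) (total 0); column heights now [3 3 2 1 1 1], max=3
Drop 3: J rot2 at col 3 lands with bottom-row=1; cleared 0 line(s) (total 0); column heights now [3 3 2 3 3 3], max=3
Drop 4: Z rot1 at col 3 lands with bottom-row=3; cleared 0 line(s) (total 0); column heights now [3 3 2 5 6 3], max=6
Drop 5: S rot1 at col 4 lands with bottom-row=5; cleared 0 line(s) (total 0); column heights now [3 3 2 5 8 7], max=8

Answer: ......
......
......
....#.
....##
....##
...##.
...#..
##.###
.##..#
..####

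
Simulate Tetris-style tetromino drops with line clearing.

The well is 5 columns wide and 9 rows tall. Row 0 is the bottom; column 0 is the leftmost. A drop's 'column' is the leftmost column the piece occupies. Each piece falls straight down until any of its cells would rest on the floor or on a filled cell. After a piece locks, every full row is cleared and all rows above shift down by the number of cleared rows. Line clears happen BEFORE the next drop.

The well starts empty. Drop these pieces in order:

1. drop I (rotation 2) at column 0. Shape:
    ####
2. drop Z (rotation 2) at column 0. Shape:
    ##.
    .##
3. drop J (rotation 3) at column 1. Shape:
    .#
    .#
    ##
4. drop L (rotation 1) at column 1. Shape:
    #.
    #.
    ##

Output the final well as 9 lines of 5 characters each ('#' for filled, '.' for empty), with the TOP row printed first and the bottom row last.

Answer: .#...
.#...
.##..
..#..
..#..
.##..
##...
.##..
####.

Derivation:
Drop 1: I rot2 at col 0 lands with bottom-row=0; cleared 0 line(s) (total 0); column heights now [1 1 1 1 0], max=1
Drop 2: Z rot2 at col 0 lands with bottom-row=1; cleared 0 line(s) (total 0); column heights now [3 3 2 1 0], max=3
Drop 3: J rot3 at col 1 lands with bottom-row=3; cleared 0 line(s) (total 0); column heights now [3 4 6 1 0], max=6
Drop 4: L rot1 at col 1 lands with bottom-row=6; cleared 0 line(s) (total 0); column heights now [3 9 7 1 0], max=9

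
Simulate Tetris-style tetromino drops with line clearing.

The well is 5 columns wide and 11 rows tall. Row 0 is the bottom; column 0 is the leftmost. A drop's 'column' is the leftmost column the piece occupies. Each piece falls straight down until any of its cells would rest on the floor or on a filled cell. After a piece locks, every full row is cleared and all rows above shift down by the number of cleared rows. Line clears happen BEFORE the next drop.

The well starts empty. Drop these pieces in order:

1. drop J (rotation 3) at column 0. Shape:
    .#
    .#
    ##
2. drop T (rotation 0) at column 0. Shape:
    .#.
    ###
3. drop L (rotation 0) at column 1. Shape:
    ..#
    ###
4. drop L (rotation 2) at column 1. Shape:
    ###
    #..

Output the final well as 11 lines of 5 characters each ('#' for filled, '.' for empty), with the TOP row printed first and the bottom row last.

Drop 1: J rot3 at col 0 lands with bottom-row=0; cleared 0 line(s) (total 0); column heights now [1 3 0 0 0], max=3
Drop 2: T rot0 at col 0 lands with bottom-row=3; cleared 0 line(s) (total 0); column heights now [4 5 4 0 0], max=5
Drop 3: L rot0 at col 1 lands with bottom-row=5; cleared 0 line(s) (total 0); column heights now [4 6 6 7 0], max=7
Drop 4: L rot2 at col 1 lands with bottom-row=6; cleared 0 line(s) (total 0); column heights now [4 8 8 8 0], max=8

Answer: .....
.....
.....
.###.
.#.#.
.###.
.#...
###..
.#...
.#...
##...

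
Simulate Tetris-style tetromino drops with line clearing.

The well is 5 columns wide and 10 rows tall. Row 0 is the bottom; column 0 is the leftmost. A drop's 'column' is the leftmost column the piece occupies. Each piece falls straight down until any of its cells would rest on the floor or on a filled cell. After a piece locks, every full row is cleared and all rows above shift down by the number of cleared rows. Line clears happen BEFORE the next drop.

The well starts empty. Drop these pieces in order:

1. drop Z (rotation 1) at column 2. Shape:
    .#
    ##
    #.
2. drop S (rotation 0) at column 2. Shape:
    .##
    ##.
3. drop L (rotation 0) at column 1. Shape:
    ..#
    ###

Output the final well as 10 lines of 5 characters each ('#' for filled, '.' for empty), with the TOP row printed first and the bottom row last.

Drop 1: Z rot1 at col 2 lands with bottom-row=0; cleared 0 line(s) (total 0); column heights now [0 0 2 3 0], max=3
Drop 2: S rot0 at col 2 lands with bottom-row=3; cleared 0 line(s) (total 0); column heights now [0 0 4 5 5], max=5
Drop 3: L rot0 at col 1 lands with bottom-row=5; cleared 0 line(s) (total 0); column heights now [0 6 6 7 5], max=7

Answer: .....
.....
.....
...#.
.###.
...##
..##.
...#.
..##.
..#..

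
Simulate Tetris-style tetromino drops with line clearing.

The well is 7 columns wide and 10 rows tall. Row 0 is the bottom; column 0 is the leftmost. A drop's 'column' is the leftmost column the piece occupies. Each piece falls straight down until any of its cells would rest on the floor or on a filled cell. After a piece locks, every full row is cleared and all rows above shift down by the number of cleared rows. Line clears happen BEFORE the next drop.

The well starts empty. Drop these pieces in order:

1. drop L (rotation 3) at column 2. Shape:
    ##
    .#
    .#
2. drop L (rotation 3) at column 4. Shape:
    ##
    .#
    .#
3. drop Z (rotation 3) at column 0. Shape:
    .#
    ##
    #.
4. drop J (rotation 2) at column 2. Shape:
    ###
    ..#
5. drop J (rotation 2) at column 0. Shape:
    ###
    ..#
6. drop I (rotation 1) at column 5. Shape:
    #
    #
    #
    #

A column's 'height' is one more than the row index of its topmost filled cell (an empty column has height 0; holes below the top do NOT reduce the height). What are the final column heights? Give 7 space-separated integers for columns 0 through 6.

Drop 1: L rot3 at col 2 lands with bottom-row=0; cleared 0 line(s) (total 0); column heights now [0 0 3 3 0 0 0], max=3
Drop 2: L rot3 at col 4 lands with bottom-row=0; cleared 0 line(s) (total 0); column heights now [0 0 3 3 3 3 0], max=3
Drop 3: Z rot3 at col 0 lands with bottom-row=0; cleared 0 line(s) (total 0); column heights now [2 3 3 3 3 3 0], max=3
Drop 4: J rot2 at col 2 lands with bottom-row=3; cleared 0 line(s) (total 0); column heights now [2 3 5 5 5 3 0], max=5
Drop 5: J rot2 at col 0 lands with bottom-row=5; cleared 0 line(s) (total 0); column heights now [7 7 7 5 5 3 0], max=7
Drop 6: I rot1 at col 5 lands with bottom-row=3; cleared 0 line(s) (total 0); column heights now [7 7 7 5 5 7 0], max=7

Answer: 7 7 7 5 5 7 0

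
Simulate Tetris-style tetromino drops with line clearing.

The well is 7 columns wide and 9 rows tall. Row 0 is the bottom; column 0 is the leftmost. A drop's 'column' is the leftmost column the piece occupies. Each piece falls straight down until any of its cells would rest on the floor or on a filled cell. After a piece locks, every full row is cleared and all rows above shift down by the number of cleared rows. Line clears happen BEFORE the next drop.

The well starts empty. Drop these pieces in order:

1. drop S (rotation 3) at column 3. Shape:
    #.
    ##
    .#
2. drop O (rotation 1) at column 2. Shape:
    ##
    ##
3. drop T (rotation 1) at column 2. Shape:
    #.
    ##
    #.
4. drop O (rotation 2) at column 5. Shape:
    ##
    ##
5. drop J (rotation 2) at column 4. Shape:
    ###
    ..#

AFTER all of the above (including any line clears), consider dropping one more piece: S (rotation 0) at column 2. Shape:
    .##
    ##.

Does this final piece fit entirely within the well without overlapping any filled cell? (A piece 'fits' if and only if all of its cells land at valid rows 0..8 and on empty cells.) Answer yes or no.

Drop 1: S rot3 at col 3 lands with bottom-row=0; cleared 0 line(s) (total 0); column heights now [0 0 0 3 2 0 0], max=3
Drop 2: O rot1 at col 2 lands with bottom-row=3; cleared 0 line(s) (total 0); column heights now [0 0 5 5 2 0 0], max=5
Drop 3: T rot1 at col 2 lands with bottom-row=5; cleared 0 line(s) (total 0); column heights now [0 0 8 7 2 0 0], max=8
Drop 4: O rot2 at col 5 lands with bottom-row=0; cleared 0 line(s) (total 0); column heights now [0 0 8 7 2 2 2], max=8
Drop 5: J rot2 at col 4 lands with bottom-row=2; cleared 0 line(s) (total 0); column heights now [0 0 8 7 4 4 4], max=8
Test piece S rot0 at col 2 (width 3): heights before test = [0 0 8 7 4 4 4]; fits = False

Answer: no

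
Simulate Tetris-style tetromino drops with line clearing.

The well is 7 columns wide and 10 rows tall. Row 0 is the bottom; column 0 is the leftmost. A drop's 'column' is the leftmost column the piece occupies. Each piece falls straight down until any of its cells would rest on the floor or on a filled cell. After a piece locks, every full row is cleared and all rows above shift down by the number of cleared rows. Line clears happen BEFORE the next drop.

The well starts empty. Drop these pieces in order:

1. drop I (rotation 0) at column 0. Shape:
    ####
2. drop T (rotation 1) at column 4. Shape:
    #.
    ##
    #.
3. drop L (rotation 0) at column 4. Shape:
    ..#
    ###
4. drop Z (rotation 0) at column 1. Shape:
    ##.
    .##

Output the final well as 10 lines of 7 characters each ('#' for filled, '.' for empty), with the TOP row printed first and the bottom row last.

Drop 1: I rot0 at col 0 lands with bottom-row=0; cleared 0 line(s) (total 0); column heights now [1 1 1 1 0 0 0], max=1
Drop 2: T rot1 at col 4 lands with bottom-row=0; cleared 0 line(s) (total 0); column heights now [1 1 1 1 3 2 0], max=3
Drop 3: L rot0 at col 4 lands with bottom-row=3; cleared 0 line(s) (total 0); column heights now [1 1 1 1 4 4 5], max=5
Drop 4: Z rot0 at col 1 lands with bottom-row=1; cleared 0 line(s) (total 0); column heights now [1 3 3 2 4 4 5], max=5

Answer: .......
.......
.......
.......
.......
......#
....###
.##.#..
..####.
#####..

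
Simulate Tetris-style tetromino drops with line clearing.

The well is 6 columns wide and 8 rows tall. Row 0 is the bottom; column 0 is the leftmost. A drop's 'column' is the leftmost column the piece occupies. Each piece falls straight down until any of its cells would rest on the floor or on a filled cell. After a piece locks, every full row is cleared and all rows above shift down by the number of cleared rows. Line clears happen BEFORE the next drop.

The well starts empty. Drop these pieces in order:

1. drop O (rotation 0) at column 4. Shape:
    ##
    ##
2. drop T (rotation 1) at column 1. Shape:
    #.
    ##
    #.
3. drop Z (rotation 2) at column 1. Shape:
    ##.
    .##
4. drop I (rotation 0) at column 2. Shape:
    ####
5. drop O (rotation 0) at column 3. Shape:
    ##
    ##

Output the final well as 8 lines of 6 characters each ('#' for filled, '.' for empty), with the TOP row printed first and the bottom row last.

Answer: ......
...##.
...##.
..####
.##...
.###..
.##.##
.#..##

Derivation:
Drop 1: O rot0 at col 4 lands with bottom-row=0; cleared 0 line(s) (total 0); column heights now [0 0 0 0 2 2], max=2
Drop 2: T rot1 at col 1 lands with bottom-row=0; cleared 0 line(s) (total 0); column heights now [0 3 2 0 2 2], max=3
Drop 3: Z rot2 at col 1 lands with bottom-row=2; cleared 0 line(s) (total 0); column heights now [0 4 4 3 2 2], max=4
Drop 4: I rot0 at col 2 lands with bottom-row=4; cleared 0 line(s) (total 0); column heights now [0 4 5 5 5 5], max=5
Drop 5: O rot0 at col 3 lands with bottom-row=5; cleared 0 line(s) (total 0); column heights now [0 4 5 7 7 5], max=7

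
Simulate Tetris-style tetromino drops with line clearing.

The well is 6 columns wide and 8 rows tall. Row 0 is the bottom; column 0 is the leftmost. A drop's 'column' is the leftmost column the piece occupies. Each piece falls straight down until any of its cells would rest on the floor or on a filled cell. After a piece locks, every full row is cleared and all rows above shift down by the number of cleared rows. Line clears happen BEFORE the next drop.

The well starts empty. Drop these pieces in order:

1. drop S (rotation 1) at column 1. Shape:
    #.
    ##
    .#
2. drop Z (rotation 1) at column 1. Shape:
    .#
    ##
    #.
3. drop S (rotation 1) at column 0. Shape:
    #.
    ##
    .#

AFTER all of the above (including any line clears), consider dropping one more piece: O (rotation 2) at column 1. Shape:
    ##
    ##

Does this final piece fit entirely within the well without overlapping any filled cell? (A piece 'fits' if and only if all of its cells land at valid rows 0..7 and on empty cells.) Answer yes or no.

Drop 1: S rot1 at col 1 lands with bottom-row=0; cleared 0 line(s) (total 0); column heights now [0 3 2 0 0 0], max=3
Drop 2: Z rot1 at col 1 lands with bottom-row=3; cleared 0 line(s) (total 0); column heights now [0 5 6 0 0 0], max=6
Drop 3: S rot1 at col 0 lands with bottom-row=5; cleared 0 line(s) (total 0); column heights now [8 7 6 0 0 0], max=8
Test piece O rot2 at col 1 (width 2): heights before test = [8 7 6 0 0 0]; fits = False

Answer: no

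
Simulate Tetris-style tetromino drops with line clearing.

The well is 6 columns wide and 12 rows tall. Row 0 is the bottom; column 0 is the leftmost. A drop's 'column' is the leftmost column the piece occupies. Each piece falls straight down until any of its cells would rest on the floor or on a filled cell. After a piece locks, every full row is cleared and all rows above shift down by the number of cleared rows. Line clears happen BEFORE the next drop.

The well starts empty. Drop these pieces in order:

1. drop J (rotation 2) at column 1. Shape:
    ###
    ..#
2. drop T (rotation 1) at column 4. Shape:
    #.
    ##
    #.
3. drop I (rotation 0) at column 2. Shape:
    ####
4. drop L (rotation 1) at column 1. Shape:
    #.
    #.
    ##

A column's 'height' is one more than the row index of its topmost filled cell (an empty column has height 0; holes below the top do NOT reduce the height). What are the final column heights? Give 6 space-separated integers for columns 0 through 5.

Drop 1: J rot2 at col 1 lands with bottom-row=0; cleared 0 line(s) (total 0); column heights now [0 2 2 2 0 0], max=2
Drop 2: T rot1 at col 4 lands with bottom-row=0; cleared 0 line(s) (total 0); column heights now [0 2 2 2 3 2], max=3
Drop 3: I rot0 at col 2 lands with bottom-row=3; cleared 0 line(s) (total 0); column heights now [0 2 4 4 4 4], max=4
Drop 4: L rot1 at col 1 lands with bottom-row=4; cleared 0 line(s) (total 0); column heights now [0 7 5 4 4 4], max=7

Answer: 0 7 5 4 4 4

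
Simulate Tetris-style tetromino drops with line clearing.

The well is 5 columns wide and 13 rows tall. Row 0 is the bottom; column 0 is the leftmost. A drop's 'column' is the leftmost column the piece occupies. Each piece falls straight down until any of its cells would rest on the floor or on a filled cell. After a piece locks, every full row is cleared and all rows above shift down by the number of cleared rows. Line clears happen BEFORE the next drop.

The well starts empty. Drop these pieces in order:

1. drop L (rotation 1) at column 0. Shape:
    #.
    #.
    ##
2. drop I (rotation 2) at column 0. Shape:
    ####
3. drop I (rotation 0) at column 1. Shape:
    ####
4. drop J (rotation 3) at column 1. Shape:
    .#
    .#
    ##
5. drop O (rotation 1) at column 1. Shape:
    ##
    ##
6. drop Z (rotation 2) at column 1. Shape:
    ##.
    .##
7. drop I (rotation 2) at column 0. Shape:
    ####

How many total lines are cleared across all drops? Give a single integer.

Answer: 0

Derivation:
Drop 1: L rot1 at col 0 lands with bottom-row=0; cleared 0 line(s) (total 0); column heights now [3 1 0 0 0], max=3
Drop 2: I rot2 at col 0 lands with bottom-row=3; cleared 0 line(s) (total 0); column heights now [4 4 4 4 0], max=4
Drop 3: I rot0 at col 1 lands with bottom-row=4; cleared 0 line(s) (total 0); column heights now [4 5 5 5 5], max=5
Drop 4: J rot3 at col 1 lands with bottom-row=5; cleared 0 line(s) (total 0); column heights now [4 6 8 5 5], max=8
Drop 5: O rot1 at col 1 lands with bottom-row=8; cleared 0 line(s) (total 0); column heights now [4 10 10 5 5], max=10
Drop 6: Z rot2 at col 1 lands with bottom-row=10; cleared 0 line(s) (total 0); column heights now [4 12 12 11 5], max=12
Drop 7: I rot2 at col 0 lands with bottom-row=12; cleared 0 line(s) (total 0); column heights now [13 13 13 13 5], max=13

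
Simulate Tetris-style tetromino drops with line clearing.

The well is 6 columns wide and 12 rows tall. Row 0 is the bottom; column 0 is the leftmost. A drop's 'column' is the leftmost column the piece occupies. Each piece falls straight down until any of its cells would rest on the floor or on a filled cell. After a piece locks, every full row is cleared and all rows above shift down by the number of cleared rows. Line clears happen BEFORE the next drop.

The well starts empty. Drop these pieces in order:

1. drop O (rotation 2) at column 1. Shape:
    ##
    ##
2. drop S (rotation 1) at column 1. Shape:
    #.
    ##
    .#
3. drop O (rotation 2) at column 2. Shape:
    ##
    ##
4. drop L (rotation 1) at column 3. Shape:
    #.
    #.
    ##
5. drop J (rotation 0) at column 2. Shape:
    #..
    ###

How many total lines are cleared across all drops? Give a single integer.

Answer: 0

Derivation:
Drop 1: O rot2 at col 1 lands with bottom-row=0; cleared 0 line(s) (total 0); column heights now [0 2 2 0 0 0], max=2
Drop 2: S rot1 at col 1 lands with bottom-row=2; cleared 0 line(s) (total 0); column heights now [0 5 4 0 0 0], max=5
Drop 3: O rot2 at col 2 lands with bottom-row=4; cleared 0 line(s) (total 0); column heights now [0 5 6 6 0 0], max=6
Drop 4: L rot1 at col 3 lands with bottom-row=6; cleared 0 line(s) (total 0); column heights now [0 5 6 9 7 0], max=9
Drop 5: J rot0 at col 2 lands with bottom-row=9; cleared 0 line(s) (total 0); column heights now [0 5 11 10 10 0], max=11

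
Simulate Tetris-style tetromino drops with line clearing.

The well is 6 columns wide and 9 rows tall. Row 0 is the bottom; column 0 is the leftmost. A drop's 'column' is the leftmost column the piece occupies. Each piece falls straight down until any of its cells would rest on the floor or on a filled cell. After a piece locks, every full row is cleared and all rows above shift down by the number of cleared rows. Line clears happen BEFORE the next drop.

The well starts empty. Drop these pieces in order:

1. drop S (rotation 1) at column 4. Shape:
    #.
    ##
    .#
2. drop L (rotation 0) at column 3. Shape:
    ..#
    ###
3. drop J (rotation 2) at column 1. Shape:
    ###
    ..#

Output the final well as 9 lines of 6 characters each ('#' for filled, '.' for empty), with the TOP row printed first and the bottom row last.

Answer: ......
......
......
.###..
...#.#
...###
....#.
....##
.....#

Derivation:
Drop 1: S rot1 at col 4 lands with bottom-row=0; cleared 0 line(s) (total 0); column heights now [0 0 0 0 3 2], max=3
Drop 2: L rot0 at col 3 lands with bottom-row=3; cleared 0 line(s) (total 0); column heights now [0 0 0 4 4 5], max=5
Drop 3: J rot2 at col 1 lands with bottom-row=4; cleared 0 line(s) (total 0); column heights now [0 6 6 6 4 5], max=6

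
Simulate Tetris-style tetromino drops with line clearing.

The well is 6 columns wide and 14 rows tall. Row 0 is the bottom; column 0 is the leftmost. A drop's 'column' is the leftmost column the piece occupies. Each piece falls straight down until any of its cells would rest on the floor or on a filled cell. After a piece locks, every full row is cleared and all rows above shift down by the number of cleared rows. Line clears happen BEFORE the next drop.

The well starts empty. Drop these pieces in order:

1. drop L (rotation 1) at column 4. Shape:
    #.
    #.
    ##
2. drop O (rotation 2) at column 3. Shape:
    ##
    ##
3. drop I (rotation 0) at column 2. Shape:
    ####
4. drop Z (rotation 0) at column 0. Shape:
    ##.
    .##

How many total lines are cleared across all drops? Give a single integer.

Drop 1: L rot1 at col 4 lands with bottom-row=0; cleared 0 line(s) (total 0); column heights now [0 0 0 0 3 1], max=3
Drop 2: O rot2 at col 3 lands with bottom-row=3; cleared 0 line(s) (total 0); column heights now [0 0 0 5 5 1], max=5
Drop 3: I rot0 at col 2 lands with bottom-row=5; cleared 0 line(s) (total 0); column heights now [0 0 6 6 6 6], max=6
Drop 4: Z rot0 at col 0 lands with bottom-row=6; cleared 0 line(s) (total 0); column heights now [8 8 7 6 6 6], max=8

Answer: 0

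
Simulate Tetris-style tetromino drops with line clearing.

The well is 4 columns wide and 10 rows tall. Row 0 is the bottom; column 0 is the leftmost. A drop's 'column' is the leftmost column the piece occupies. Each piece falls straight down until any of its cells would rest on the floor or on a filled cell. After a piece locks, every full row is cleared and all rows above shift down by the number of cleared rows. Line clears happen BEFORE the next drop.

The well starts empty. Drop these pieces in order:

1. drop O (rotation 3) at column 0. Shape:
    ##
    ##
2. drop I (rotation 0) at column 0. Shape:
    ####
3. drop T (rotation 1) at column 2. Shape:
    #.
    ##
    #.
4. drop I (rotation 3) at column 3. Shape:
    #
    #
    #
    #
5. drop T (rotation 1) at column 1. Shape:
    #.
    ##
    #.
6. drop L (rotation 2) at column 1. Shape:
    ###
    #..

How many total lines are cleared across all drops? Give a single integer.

Answer: 3

Derivation:
Drop 1: O rot3 at col 0 lands with bottom-row=0; cleared 0 line(s) (total 0); column heights now [2 2 0 0], max=2
Drop 2: I rot0 at col 0 lands with bottom-row=2; cleared 1 line(s) (total 1); column heights now [2 2 0 0], max=2
Drop 3: T rot1 at col 2 lands with bottom-row=0; cleared 1 line(s) (total 2); column heights now [1 1 2 0], max=2
Drop 4: I rot3 at col 3 lands with bottom-row=0; cleared 1 line(s) (total 3); column heights now [0 0 1 3], max=3
Drop 5: T rot1 at col 1 lands with bottom-row=0; cleared 0 line(s) (total 3); column heights now [0 3 2 3], max=3
Drop 6: L rot2 at col 1 lands with bottom-row=3; cleared 0 line(s) (total 3); column heights now [0 5 5 5], max=5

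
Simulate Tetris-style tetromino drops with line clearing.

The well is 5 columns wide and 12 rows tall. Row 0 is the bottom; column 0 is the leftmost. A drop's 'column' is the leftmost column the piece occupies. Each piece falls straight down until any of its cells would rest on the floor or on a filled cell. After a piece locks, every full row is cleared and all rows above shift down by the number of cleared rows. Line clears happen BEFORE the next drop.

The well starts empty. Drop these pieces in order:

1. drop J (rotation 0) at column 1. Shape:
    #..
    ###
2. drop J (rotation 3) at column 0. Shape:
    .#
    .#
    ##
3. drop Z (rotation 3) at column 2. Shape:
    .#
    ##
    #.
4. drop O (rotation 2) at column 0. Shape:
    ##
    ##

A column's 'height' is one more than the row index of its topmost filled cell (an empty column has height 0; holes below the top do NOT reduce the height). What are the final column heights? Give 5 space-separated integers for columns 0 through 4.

Answer: 7 7 3 4 0

Derivation:
Drop 1: J rot0 at col 1 lands with bottom-row=0; cleared 0 line(s) (total 0); column heights now [0 2 1 1 0], max=2
Drop 2: J rot3 at col 0 lands with bottom-row=2; cleared 0 line(s) (total 0); column heights now [3 5 1 1 0], max=5
Drop 3: Z rot3 at col 2 lands with bottom-row=1; cleared 0 line(s) (total 0); column heights now [3 5 3 4 0], max=5
Drop 4: O rot2 at col 0 lands with bottom-row=5; cleared 0 line(s) (total 0); column heights now [7 7 3 4 0], max=7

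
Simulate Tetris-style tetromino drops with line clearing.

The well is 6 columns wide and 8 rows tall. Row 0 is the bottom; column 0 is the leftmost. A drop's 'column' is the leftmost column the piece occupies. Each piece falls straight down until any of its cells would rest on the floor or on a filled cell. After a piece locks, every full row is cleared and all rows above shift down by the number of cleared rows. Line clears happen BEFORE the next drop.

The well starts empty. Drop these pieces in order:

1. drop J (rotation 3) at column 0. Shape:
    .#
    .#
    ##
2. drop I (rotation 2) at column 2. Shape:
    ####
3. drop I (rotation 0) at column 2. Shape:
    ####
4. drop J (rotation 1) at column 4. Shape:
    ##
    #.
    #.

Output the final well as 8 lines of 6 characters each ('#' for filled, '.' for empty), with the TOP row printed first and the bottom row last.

Drop 1: J rot3 at col 0 lands with bottom-row=0; cleared 0 line(s) (total 0); column heights now [1 3 0 0 0 0], max=3
Drop 2: I rot2 at col 2 lands with bottom-row=0; cleared 1 line(s) (total 1); column heights now [0 2 0 0 0 0], max=2
Drop 3: I rot0 at col 2 lands with bottom-row=0; cleared 0 line(s) (total 1); column heights now [0 2 1 1 1 1], max=2
Drop 4: J rot1 at col 4 lands with bottom-row=1; cleared 0 line(s) (total 1); column heights now [0 2 1 1 4 4], max=4

Answer: ......
......
......
......
....##
....#.
.#..#.
.#####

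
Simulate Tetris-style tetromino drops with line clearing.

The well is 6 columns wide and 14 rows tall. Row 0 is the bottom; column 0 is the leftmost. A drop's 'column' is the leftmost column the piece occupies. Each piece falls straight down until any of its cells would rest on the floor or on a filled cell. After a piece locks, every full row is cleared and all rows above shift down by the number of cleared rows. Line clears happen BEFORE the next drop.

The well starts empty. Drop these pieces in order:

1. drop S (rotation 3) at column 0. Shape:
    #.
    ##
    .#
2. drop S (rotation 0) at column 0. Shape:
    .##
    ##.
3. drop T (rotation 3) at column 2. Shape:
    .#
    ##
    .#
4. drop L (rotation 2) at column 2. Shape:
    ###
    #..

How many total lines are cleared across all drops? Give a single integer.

Answer: 0

Derivation:
Drop 1: S rot3 at col 0 lands with bottom-row=0; cleared 0 line(s) (total 0); column heights now [3 2 0 0 0 0], max=3
Drop 2: S rot0 at col 0 lands with bottom-row=3; cleared 0 line(s) (total 0); column heights now [4 5 5 0 0 0], max=5
Drop 3: T rot3 at col 2 lands with bottom-row=4; cleared 0 line(s) (total 0); column heights now [4 5 6 7 0 0], max=7
Drop 4: L rot2 at col 2 lands with bottom-row=6; cleared 0 line(s) (total 0); column heights now [4 5 8 8 8 0], max=8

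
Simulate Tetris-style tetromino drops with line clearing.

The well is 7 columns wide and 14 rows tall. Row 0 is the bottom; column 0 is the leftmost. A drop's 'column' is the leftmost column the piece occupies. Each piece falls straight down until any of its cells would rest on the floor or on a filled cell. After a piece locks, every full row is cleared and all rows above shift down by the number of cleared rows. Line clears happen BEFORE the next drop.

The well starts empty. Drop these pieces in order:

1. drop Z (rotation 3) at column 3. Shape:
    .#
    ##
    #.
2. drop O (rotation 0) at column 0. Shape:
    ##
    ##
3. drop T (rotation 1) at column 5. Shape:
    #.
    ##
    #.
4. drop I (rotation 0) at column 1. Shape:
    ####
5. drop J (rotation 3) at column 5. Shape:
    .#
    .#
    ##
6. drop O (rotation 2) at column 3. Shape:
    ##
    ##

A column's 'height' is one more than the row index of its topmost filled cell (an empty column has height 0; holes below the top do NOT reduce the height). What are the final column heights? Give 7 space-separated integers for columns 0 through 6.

Drop 1: Z rot3 at col 3 lands with bottom-row=0; cleared 0 line(s) (total 0); column heights now [0 0 0 2 3 0 0], max=3
Drop 2: O rot0 at col 0 lands with bottom-row=0; cleared 0 line(s) (total 0); column heights now [2 2 0 2 3 0 0], max=3
Drop 3: T rot1 at col 5 lands with bottom-row=0; cleared 0 line(s) (total 0); column heights now [2 2 0 2 3 3 2], max=3
Drop 4: I rot0 at col 1 lands with bottom-row=3; cleared 0 line(s) (total 0); column heights now [2 4 4 4 4 3 2], max=4
Drop 5: J rot3 at col 5 lands with bottom-row=3; cleared 0 line(s) (total 0); column heights now [2 4 4 4 4 4 6], max=6
Drop 6: O rot2 at col 3 lands with bottom-row=4; cleared 0 line(s) (total 0); column heights now [2 4 4 6 6 4 6], max=6

Answer: 2 4 4 6 6 4 6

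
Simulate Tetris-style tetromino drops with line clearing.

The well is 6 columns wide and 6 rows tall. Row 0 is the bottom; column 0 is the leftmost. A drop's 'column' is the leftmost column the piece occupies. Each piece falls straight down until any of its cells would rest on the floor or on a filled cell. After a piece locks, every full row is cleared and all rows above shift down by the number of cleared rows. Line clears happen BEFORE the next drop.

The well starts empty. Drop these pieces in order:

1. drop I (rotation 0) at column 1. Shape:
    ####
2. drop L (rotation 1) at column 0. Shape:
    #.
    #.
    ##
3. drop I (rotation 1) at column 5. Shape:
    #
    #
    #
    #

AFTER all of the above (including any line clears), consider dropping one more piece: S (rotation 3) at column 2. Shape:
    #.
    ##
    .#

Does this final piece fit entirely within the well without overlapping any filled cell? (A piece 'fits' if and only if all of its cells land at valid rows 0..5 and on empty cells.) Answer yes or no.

Drop 1: I rot0 at col 1 lands with bottom-row=0; cleared 0 line(s) (total 0); column heights now [0 1 1 1 1 0], max=1
Drop 2: L rot1 at col 0 lands with bottom-row=1; cleared 0 line(s) (total 0); column heights now [4 2 1 1 1 0], max=4
Drop 3: I rot1 at col 5 lands with bottom-row=0; cleared 0 line(s) (total 0); column heights now [4 2 1 1 1 4], max=4
Test piece S rot3 at col 2 (width 2): heights before test = [4 2 1 1 1 4]; fits = True

Answer: yes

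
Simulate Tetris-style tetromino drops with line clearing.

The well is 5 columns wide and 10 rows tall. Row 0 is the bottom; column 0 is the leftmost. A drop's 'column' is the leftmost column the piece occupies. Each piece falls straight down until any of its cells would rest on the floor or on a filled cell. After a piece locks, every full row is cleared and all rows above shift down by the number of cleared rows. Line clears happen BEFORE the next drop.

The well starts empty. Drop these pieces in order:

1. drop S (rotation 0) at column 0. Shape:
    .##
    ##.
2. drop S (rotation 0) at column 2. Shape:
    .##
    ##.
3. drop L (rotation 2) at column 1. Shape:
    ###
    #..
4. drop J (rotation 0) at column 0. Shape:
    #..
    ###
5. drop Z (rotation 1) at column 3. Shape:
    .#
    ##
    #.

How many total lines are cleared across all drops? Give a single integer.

Answer: 0

Derivation:
Drop 1: S rot0 at col 0 lands with bottom-row=0; cleared 0 line(s) (total 0); column heights now [1 2 2 0 0], max=2
Drop 2: S rot0 at col 2 lands with bottom-row=2; cleared 0 line(s) (total 0); column heights now [1 2 3 4 4], max=4
Drop 3: L rot2 at col 1 lands with bottom-row=3; cleared 0 line(s) (total 0); column heights now [1 5 5 5 4], max=5
Drop 4: J rot0 at col 0 lands with bottom-row=5; cleared 0 line(s) (total 0); column heights now [7 6 6 5 4], max=7
Drop 5: Z rot1 at col 3 lands with bottom-row=5; cleared 0 line(s) (total 0); column heights now [7 6 6 7 8], max=8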